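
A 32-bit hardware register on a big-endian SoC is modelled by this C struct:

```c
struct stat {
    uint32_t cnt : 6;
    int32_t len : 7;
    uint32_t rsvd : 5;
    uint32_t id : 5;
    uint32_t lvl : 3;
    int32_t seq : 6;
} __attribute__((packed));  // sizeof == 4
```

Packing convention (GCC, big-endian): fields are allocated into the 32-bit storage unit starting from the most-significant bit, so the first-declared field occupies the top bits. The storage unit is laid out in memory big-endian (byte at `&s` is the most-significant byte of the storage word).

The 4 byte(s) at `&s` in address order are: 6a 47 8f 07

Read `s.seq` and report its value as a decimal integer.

7

[0]=0x6a [1]=0x47 [2]=0x8f [3]=0x07 (big-endian) → word 0x6a478f07
cnt [26+:6] = (word>>26) & 0x3f = 26
len [19+:7] = (word>>19) & 0x7f = 72
rsvd [14+:5] = (word>>14) & 0x1f = 30
id [9+:5] = (word>>9) & 0x1f = 7
lvl [6+:3] = (word>>6) & 0x7 = 4
seq [0+:6] = (word>>0) & 0x3f = 7  ←
seq signed 6b, MSB=0: value = 7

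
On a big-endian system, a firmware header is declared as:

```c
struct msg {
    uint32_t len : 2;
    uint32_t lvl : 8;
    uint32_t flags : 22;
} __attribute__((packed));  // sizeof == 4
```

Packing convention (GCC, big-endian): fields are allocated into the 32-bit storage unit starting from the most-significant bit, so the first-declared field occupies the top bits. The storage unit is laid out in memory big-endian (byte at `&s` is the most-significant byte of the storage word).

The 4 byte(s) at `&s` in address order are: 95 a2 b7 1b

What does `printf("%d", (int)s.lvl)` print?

86

[0]=0x95 [1]=0xa2 [2]=0xb7 [3]=0x1b (big-endian) → word 0x95a2b71b
len [30+:2] = (word>>30) & 0x3 = 2
lvl [22+:8] = (word>>22) & 0xff = 86  ←
flags [0+:22] = (word>>0) & 0x3fffff = 2275099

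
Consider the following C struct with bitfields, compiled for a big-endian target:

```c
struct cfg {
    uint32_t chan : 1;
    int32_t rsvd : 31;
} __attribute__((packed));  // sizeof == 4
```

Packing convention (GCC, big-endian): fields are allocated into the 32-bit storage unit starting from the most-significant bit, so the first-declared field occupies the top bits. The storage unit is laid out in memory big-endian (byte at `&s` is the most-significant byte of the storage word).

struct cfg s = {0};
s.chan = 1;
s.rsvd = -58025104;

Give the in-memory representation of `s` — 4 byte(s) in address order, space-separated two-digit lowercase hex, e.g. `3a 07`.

fc 8a 9b 70

chan (1b) val=1 bits=0x1 at bit 31: 0x80000000
rsvd (31b) val=-58025104 bits=0x7c8a9b70 at bit 0: 0xfc8a9b70
word = 0xfc8a9b70 → big-endian bytes:
  [0]=0xfc  [1]=0x8a  [2]=0x9b  [3]=0x70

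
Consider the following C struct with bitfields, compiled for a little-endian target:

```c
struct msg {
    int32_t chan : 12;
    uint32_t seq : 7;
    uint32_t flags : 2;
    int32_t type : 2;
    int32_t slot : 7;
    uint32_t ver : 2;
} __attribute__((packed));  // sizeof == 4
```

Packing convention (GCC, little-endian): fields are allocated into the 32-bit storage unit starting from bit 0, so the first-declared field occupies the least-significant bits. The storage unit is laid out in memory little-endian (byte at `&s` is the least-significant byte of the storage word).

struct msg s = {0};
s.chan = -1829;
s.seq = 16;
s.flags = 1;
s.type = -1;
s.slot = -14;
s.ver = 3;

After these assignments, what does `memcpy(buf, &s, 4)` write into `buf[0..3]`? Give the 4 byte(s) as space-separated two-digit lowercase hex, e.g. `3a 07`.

db 08 69 f9

[0+:12] chan=-1829 & 0xfff = 0x8db; word=0x000008db
[12+:7] seq=16 & 0x7f = 0x10; word=0x000108db
[19+:2] flags=1 & 0x3 = 0x1; word=0x000908db
[21+:2] type=-1 & 0x3 = 0x3; word=0x006908db
[23+:7] slot=-14 & 0x7f = 0x72; word=0x396908db
[30+:2] ver=3 & 0x3 = 0x3; word=0xf96908db
word = 0xf96908db → little-endian bytes:
  [0]=0xdb  [1]=0x08  [2]=0x69  [3]=0xf9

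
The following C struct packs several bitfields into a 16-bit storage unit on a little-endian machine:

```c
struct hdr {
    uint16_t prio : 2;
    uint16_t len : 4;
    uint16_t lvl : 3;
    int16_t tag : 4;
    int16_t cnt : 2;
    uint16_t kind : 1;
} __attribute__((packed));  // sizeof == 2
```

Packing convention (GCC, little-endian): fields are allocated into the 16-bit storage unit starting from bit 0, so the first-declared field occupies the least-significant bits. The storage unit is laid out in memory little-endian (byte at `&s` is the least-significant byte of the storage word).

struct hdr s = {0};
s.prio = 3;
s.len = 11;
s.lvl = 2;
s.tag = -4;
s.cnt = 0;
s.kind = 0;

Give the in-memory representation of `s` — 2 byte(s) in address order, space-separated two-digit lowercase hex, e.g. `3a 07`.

prio (2b) val=3 bits=0x3 at bit 0: 0x0003
len (4b) val=11 bits=0xb at bit 2: 0x002f
lvl (3b) val=2 bits=0x2 at bit 6: 0x00af
tag (4b) val=-4 bits=0xc at bit 9: 0x18af
cnt (2b) val=0 bits=0x0 at bit 13: 0x18af
kind (1b) val=0 bits=0x0 at bit 15: 0x18af
word = 0x18af → little-endian bytes:
  [0]=0xaf  [1]=0x18

af 18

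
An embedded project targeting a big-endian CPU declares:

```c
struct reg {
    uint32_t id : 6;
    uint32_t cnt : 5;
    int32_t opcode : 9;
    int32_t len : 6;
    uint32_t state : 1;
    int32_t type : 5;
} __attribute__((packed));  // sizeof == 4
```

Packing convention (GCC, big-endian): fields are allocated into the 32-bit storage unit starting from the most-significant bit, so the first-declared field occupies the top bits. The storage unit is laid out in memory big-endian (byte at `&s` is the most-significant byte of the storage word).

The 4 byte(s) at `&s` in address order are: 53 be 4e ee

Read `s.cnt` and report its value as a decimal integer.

29

[0]=0x53 [1]=0xbe [2]=0x4e [3]=0xee (big-endian) → word 0x53be4eee
id:6 @ bit 26 → (0x53be4eee>>26)&0x3f = 0x14
cnt:5 @ bit 21 → (0x53be4eee>>21)&0x1f = 0x1d  ←
opcode:9 @ bit 12 → (0x53be4eee>>12)&0x1ff = 0x1e4
len:6 @ bit 6 → (0x53be4eee>>6)&0x3f = 0x3b
state:1 @ bit 5 → (0x53be4eee>>5)&0x1 = 0x1
type:5 @ bit 0 → (0x53be4eee>>0)&0x1f = 0xe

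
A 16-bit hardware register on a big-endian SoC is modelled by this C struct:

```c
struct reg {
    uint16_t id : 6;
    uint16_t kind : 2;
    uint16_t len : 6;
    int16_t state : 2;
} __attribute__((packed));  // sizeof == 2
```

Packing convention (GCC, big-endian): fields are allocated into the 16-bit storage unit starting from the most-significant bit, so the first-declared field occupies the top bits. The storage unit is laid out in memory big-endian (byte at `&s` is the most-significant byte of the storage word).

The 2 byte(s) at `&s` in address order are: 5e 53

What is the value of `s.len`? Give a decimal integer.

[0]=0x5e [1]=0x53 (big-endian) → word 0x5e53
id:6 @ bit 10 → (0x5e53>>10)&0x3f = 0x17
kind:2 @ bit 8 → (0x5e53>>8)&0x3 = 0x2
len:6 @ bit 2 → (0x5e53>>2)&0x3f = 0x14  ←
state:2 @ bit 0 → (0x5e53>>0)&0x3 = 0x3

20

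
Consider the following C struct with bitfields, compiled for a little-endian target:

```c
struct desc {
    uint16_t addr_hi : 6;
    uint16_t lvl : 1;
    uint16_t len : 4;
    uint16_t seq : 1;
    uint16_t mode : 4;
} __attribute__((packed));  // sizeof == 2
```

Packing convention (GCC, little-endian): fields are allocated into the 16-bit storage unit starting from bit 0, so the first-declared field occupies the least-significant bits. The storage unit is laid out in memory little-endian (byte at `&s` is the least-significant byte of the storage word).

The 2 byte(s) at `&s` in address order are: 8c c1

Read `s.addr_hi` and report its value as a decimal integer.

[0]=0x8c [1]=0xc1 (little-endian) → word 0xc18c
addr_hi:6 @ bit 0 → (0xc18c>>0)&0x3f = 0xc  ←
lvl:1 @ bit 6 → (0xc18c>>6)&0x1 = 0x0
len:4 @ bit 7 → (0xc18c>>7)&0xf = 0x3
seq:1 @ bit 11 → (0xc18c>>11)&0x1 = 0x0
mode:4 @ bit 12 → (0xc18c>>12)&0xf = 0xc

12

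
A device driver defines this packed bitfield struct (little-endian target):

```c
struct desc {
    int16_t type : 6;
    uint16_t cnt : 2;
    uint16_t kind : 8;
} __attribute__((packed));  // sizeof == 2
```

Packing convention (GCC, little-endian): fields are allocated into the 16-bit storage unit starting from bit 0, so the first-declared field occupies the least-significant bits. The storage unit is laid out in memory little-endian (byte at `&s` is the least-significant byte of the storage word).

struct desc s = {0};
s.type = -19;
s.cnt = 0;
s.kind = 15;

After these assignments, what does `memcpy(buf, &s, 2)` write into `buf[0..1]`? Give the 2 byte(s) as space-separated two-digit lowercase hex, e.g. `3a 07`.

type (6b) val=-19 bits=0x2d at bit 0: 0x002d
cnt (2b) val=0 bits=0x0 at bit 6: 0x002d
kind (8b) val=15 bits=0xf at bit 8: 0x0f2d
word = 0x0f2d → little-endian bytes:
  [0]=0x2d  [1]=0x0f

2d 0f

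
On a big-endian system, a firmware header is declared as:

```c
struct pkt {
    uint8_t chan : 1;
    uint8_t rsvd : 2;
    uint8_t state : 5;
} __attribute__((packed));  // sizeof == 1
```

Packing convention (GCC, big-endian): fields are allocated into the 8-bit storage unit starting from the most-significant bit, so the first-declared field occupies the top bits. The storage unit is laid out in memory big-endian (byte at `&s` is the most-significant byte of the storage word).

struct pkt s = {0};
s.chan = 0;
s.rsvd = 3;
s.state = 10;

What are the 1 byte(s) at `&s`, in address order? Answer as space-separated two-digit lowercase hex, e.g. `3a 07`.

chan:1 = 0 → 0x0 << 7 → word 0x00
rsvd:2 = 3 → 0x3 << 5 → word 0x60
state:5 = 10 → 0xa << 0 → word 0x6a
word = 0x6a → big-endian bytes:
  [0]=0x6a

6a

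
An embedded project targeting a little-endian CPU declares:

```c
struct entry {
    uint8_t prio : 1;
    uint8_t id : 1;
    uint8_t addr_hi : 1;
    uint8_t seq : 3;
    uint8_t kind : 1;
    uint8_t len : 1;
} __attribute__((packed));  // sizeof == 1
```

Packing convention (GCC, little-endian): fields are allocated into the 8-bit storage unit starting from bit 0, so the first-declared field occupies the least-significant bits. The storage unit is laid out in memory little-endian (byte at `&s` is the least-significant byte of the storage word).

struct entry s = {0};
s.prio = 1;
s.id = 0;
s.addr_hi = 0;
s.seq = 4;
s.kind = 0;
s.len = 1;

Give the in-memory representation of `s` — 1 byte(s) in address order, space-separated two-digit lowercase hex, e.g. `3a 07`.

prio (1b) val=1 bits=0x1 at bit 0: 0x01
id (1b) val=0 bits=0x0 at bit 1: 0x01
addr_hi (1b) val=0 bits=0x0 at bit 2: 0x01
seq (3b) val=4 bits=0x4 at bit 3: 0x21
kind (1b) val=0 bits=0x0 at bit 6: 0x21
len (1b) val=1 bits=0x1 at bit 7: 0xa1
word = 0xa1 → little-endian bytes:
  [0]=0xa1

a1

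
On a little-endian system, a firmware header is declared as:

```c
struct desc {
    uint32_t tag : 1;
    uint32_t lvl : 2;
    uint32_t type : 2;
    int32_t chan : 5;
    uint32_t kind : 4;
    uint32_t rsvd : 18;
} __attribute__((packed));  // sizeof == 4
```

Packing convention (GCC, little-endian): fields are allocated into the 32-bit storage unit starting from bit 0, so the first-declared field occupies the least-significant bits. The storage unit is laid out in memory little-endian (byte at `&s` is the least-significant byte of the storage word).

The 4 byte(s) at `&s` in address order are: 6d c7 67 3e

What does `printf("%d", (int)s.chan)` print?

-5

[0]=0x6d [1]=0xc7 [2]=0x67 [3]=0x3e (little-endian) → word 0x3e67c76d
tag:1 @ bit 0 → (0x3e67c76d>>0)&0x1 = 0x1
lvl:2 @ bit 1 → (0x3e67c76d>>1)&0x3 = 0x2
type:2 @ bit 3 → (0x3e67c76d>>3)&0x3 = 0x1
chan:5 @ bit 5 → (0x3e67c76d>>5)&0x1f = 0x1b  ←
kind:4 @ bit 10 → (0x3e67c76d>>10)&0xf = 0x1
rsvd:18 @ bit 14 → (0x3e67c76d>>14)&0x3ffff = 0xf99f
chan signed 5b, MSB=1: 27 - 32 = -5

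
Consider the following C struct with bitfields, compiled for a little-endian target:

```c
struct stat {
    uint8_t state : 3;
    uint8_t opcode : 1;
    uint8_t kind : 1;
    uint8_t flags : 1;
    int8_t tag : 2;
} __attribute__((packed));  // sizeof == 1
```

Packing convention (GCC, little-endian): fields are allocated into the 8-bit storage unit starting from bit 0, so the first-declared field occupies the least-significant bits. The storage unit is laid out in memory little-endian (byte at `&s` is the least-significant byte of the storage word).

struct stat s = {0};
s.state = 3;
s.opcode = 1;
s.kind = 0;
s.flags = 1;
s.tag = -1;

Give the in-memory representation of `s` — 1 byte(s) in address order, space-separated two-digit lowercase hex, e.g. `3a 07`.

state (3b) val=3 bits=0x3 at bit 0: 0x03
opcode (1b) val=1 bits=0x1 at bit 3: 0x0b
kind (1b) val=0 bits=0x0 at bit 4: 0x0b
flags (1b) val=1 bits=0x1 at bit 5: 0x2b
tag (2b) val=-1 bits=0x3 at bit 6: 0xeb
word = 0xeb → little-endian bytes:
  [0]=0xeb

eb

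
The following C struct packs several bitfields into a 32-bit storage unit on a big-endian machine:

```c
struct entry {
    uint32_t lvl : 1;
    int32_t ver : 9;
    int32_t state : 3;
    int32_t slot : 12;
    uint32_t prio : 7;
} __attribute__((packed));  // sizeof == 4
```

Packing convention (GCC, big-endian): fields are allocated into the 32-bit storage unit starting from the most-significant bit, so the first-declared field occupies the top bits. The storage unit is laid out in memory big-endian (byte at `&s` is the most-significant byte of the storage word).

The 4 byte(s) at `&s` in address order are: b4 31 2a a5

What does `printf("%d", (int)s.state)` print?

[0]=0xb4 [1]=0x31 [2]=0x2a [3]=0xa5 (big-endian) → word 0xb4312aa5
lvl:1 @ bit 31 → (0xb4312aa5>>31)&0x1 = 0x1
ver:9 @ bit 22 → (0xb4312aa5>>22)&0x1ff = 0xd0
state:3 @ bit 19 → (0xb4312aa5>>19)&0x7 = 0x6  ←
slot:12 @ bit 7 → (0xb4312aa5>>7)&0xfff = 0x255
prio:7 @ bit 0 → (0xb4312aa5>>0)&0x7f = 0x25
state signed 3b, MSB=1: 6 - 8 = -2

-2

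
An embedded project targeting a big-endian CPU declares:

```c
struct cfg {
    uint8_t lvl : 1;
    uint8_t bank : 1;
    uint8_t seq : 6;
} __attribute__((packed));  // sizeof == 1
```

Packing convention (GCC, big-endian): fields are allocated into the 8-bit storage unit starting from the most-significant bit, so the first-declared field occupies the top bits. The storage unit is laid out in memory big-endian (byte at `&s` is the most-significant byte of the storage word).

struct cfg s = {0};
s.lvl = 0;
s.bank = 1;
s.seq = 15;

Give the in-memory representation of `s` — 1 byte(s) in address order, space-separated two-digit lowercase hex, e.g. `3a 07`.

4f

lvl:1 = 0 → 0x0 << 7 → word 0x00
bank:1 = 1 → 0x1 << 6 → word 0x40
seq:6 = 15 → 0xf << 0 → word 0x4f
word = 0x4f → big-endian bytes:
  [0]=0x4f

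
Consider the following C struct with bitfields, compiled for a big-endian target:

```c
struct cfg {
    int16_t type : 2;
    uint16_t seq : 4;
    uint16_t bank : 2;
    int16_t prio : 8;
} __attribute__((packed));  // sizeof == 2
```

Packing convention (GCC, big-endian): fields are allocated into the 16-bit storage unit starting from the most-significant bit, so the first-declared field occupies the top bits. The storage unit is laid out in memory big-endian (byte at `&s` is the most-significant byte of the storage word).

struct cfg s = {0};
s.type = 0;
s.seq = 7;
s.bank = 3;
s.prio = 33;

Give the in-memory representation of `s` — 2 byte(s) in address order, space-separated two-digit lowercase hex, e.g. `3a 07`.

1f 21

[14+:2] type=0 & 0x3 = 0x0; word=0x0000
[10+:4] seq=7 & 0xf = 0x7; word=0x1c00
[8+:2] bank=3 & 0x3 = 0x3; word=0x1f00
[0+:8] prio=33 & 0xff = 0x21; word=0x1f21
word = 0x1f21 → big-endian bytes:
  [0]=0x1f  [1]=0x21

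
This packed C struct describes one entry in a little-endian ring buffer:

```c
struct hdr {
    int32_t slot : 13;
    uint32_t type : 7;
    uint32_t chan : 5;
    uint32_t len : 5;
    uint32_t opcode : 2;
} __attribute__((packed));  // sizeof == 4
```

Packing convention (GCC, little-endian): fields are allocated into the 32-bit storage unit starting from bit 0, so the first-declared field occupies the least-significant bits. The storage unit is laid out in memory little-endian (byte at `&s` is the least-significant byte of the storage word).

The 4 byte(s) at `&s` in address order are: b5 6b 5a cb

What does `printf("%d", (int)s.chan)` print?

21

[0]=0xb5 [1]=0x6b [2]=0x5a [3]=0xcb (little-endian) → word 0xcb5a6bb5
slot [0+:13] = (word>>0) & 0x1fff = 2997
type [13+:7] = (word>>13) & 0x7f = 83
chan [20+:5] = (word>>20) & 0x1f = 21  ←
len [25+:5] = (word>>25) & 0x1f = 5
opcode [30+:2] = (word>>30) & 0x3 = 3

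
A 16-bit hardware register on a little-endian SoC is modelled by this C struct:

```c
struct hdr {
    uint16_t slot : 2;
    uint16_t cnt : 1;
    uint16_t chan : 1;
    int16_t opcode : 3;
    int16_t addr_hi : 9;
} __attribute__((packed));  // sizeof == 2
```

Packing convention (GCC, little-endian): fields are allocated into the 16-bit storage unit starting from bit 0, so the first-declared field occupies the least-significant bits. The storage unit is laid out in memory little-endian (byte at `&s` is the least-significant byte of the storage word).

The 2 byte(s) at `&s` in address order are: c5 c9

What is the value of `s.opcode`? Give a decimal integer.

-4

[0]=0xc5 [1]=0xc9 (little-endian) → word 0xc9c5
slot:2 @ bit 0 → (0xc9c5>>0)&0x3 = 0x1
cnt:1 @ bit 2 → (0xc9c5>>2)&0x1 = 0x1
chan:1 @ bit 3 → (0xc9c5>>3)&0x1 = 0x0
opcode:3 @ bit 4 → (0xc9c5>>4)&0x7 = 0x4  ←
addr_hi:9 @ bit 7 → (0xc9c5>>7)&0x1ff = 0x193
opcode signed 3b, MSB=1: 4 - 8 = -4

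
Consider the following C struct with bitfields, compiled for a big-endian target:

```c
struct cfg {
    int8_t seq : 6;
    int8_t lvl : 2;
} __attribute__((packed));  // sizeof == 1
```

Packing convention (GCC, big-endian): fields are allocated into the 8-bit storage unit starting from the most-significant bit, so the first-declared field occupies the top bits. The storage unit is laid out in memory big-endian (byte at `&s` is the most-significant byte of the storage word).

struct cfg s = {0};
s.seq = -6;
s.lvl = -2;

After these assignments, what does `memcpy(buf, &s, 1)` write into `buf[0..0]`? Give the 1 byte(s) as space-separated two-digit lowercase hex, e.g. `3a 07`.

ea

seq (6b) val=-6 bits=0x3a at bit 2: 0xe8
lvl (2b) val=-2 bits=0x2 at bit 0: 0xea
word = 0xea → big-endian bytes:
  [0]=0xea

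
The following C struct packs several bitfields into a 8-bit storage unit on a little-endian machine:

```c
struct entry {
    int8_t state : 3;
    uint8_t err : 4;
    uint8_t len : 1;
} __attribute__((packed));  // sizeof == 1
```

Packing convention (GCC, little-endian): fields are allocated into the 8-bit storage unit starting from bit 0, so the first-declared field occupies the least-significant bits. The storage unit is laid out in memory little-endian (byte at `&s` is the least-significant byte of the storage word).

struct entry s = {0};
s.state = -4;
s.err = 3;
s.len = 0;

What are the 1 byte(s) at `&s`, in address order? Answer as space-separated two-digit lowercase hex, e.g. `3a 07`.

[0+:3] state=-4 & 0x7 = 0x4; word=0x04
[3+:4] err=3 & 0xf = 0x3; word=0x1c
[7+:1] len=0 & 0x1 = 0x0; word=0x1c
word = 0x1c → little-endian bytes:
  [0]=0x1c

1c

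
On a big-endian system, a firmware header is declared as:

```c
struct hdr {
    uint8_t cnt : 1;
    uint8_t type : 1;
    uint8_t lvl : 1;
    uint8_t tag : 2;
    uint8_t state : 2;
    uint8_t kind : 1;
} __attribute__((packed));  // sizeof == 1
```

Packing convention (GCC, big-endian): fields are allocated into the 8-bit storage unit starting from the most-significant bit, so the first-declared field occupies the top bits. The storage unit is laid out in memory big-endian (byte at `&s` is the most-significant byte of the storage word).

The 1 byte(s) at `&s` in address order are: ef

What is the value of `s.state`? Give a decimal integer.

3

[0]=0xef (big-endian) → word 0xef
cnt:1 @ bit 7 → (0xef>>7)&0x1 = 0x1
type:1 @ bit 6 → (0xef>>6)&0x1 = 0x1
lvl:1 @ bit 5 → (0xef>>5)&0x1 = 0x1
tag:2 @ bit 3 → (0xef>>3)&0x3 = 0x1
state:2 @ bit 1 → (0xef>>1)&0x3 = 0x3  ←
kind:1 @ bit 0 → (0xef>>0)&0x1 = 0x1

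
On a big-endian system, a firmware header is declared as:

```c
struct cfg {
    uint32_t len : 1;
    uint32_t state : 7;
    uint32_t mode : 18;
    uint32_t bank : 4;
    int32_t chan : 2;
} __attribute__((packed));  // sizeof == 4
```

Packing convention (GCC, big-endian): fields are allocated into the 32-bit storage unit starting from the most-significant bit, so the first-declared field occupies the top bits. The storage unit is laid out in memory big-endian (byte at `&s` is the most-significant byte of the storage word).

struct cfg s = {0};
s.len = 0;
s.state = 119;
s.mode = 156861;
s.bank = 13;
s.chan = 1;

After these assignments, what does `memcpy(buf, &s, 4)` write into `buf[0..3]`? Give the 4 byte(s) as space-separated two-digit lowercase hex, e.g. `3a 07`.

77 99 2f 75

[31+:1] len=0 & 0x1 = 0x0; word=0x00000000
[24+:7] state=119 & 0x7f = 0x77; word=0x77000000
[6+:18] mode=156861 & 0x3ffff = 0x264bd; word=0x77992f40
[2+:4] bank=13 & 0xf = 0xd; word=0x77992f74
[0+:2] chan=1 & 0x3 = 0x1; word=0x77992f75
word = 0x77992f75 → big-endian bytes:
  [0]=0x77  [1]=0x99  [2]=0x2f  [3]=0x75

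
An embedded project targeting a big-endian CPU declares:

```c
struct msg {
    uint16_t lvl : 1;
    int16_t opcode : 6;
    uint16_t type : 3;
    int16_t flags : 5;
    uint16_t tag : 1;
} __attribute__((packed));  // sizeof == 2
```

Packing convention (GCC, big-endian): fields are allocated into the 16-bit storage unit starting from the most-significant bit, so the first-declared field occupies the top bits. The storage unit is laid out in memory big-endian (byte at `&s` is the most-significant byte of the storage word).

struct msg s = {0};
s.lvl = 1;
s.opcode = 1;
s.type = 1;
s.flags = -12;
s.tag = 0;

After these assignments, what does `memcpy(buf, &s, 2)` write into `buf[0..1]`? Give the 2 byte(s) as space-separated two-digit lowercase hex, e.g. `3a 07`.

82 68

lvl (1b) val=1 bits=0x1 at bit 15: 0x8000
opcode (6b) val=1 bits=0x1 at bit 9: 0x8200
type (3b) val=1 bits=0x1 at bit 6: 0x8240
flags (5b) val=-12 bits=0x14 at bit 1: 0x8268
tag (1b) val=0 bits=0x0 at bit 0: 0x8268
word = 0x8268 → big-endian bytes:
  [0]=0x82  [1]=0x68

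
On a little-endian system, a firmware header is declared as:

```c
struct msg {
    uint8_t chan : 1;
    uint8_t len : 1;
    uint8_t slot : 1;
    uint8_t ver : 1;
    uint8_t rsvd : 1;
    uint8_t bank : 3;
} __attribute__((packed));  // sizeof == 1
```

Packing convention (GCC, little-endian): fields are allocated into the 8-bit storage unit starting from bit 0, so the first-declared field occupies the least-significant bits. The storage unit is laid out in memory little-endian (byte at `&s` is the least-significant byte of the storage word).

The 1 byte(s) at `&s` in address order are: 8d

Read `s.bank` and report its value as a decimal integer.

[0]=0x8d (little-endian) → word 0x8d
chan:1 @ bit 0 → (0x8d>>0)&0x1 = 0x1
len:1 @ bit 1 → (0x8d>>1)&0x1 = 0x0
slot:1 @ bit 2 → (0x8d>>2)&0x1 = 0x1
ver:1 @ bit 3 → (0x8d>>3)&0x1 = 0x1
rsvd:1 @ bit 4 → (0x8d>>4)&0x1 = 0x0
bank:3 @ bit 5 → (0x8d>>5)&0x7 = 0x4  ←

4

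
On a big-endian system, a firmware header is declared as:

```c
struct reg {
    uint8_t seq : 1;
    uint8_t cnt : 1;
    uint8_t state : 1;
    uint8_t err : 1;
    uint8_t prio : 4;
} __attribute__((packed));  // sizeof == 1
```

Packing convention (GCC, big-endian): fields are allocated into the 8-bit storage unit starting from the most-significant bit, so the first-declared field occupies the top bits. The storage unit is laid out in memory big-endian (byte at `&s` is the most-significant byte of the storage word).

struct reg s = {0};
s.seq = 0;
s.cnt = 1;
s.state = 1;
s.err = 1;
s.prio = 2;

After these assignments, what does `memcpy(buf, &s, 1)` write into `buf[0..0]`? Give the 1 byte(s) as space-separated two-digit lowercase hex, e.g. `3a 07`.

72

seq:1 = 0 → 0x0 << 7 → word 0x00
cnt:1 = 1 → 0x1 << 6 → word 0x40
state:1 = 1 → 0x1 << 5 → word 0x60
err:1 = 1 → 0x1 << 4 → word 0x70
prio:4 = 2 → 0x2 << 0 → word 0x72
word = 0x72 → big-endian bytes:
  [0]=0x72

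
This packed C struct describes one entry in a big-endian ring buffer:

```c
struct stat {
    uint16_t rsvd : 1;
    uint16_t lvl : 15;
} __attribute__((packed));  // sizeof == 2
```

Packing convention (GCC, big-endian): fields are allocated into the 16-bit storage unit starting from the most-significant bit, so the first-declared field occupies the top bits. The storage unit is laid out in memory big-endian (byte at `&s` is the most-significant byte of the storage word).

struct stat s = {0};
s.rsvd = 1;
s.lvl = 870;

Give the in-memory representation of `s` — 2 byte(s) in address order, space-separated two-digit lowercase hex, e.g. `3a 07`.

rsvd (1b) val=1 bits=0x1 at bit 15: 0x8000
lvl (15b) val=870 bits=0x366 at bit 0: 0x8366
word = 0x8366 → big-endian bytes:
  [0]=0x83  [1]=0x66

83 66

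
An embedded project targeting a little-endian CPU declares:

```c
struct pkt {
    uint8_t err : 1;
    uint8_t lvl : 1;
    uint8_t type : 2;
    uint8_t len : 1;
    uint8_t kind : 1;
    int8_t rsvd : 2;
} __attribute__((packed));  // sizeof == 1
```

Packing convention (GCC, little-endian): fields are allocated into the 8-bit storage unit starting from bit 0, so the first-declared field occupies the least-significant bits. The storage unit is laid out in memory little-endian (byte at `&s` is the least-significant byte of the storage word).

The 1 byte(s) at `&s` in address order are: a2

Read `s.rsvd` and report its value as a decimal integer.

-2

[0]=0xa2 (little-endian) → word 0xa2
err:1 @ bit 0 → (0xa2>>0)&0x1 = 0x0
lvl:1 @ bit 1 → (0xa2>>1)&0x1 = 0x1
type:2 @ bit 2 → (0xa2>>2)&0x3 = 0x0
len:1 @ bit 4 → (0xa2>>4)&0x1 = 0x0
kind:1 @ bit 5 → (0xa2>>5)&0x1 = 0x1
rsvd:2 @ bit 6 → (0xa2>>6)&0x3 = 0x2  ←
rsvd signed 2b, MSB=1: 2 - 4 = -2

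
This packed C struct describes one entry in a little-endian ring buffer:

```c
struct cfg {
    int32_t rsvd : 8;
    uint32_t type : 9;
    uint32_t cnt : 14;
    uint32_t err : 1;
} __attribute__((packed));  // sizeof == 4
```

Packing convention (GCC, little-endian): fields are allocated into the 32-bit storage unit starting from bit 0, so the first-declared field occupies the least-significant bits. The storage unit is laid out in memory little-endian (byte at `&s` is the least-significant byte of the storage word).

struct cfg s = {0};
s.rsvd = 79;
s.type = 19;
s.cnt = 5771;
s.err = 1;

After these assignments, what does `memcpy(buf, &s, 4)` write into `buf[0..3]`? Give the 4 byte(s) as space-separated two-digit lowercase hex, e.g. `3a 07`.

[0+:8] rsvd=79 & 0xff = 0x4f; word=0x0000004f
[8+:9] type=19 & 0x1ff = 0x13; word=0x0000134f
[17+:14] cnt=5771 & 0x3fff = 0x168b; word=0x2d16134f
[31+:1] err=1 & 0x1 = 0x1; word=0xad16134f
word = 0xad16134f → little-endian bytes:
  [0]=0x4f  [1]=0x13  [2]=0x16  [3]=0xad

4f 13 16 ad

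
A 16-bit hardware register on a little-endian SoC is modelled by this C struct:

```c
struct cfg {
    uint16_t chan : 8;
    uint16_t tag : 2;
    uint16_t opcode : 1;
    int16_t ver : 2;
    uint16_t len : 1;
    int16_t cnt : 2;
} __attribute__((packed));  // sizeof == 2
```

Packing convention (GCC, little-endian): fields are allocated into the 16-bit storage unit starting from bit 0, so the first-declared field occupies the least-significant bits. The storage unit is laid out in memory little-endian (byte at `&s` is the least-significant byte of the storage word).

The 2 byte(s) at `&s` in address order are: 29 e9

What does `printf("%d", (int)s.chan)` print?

41

[0]=0x29 [1]=0xe9 (little-endian) → word 0xe929
chan:8 @ bit 0 → (0xe929>>0)&0xff = 0x29  ←
tag:2 @ bit 8 → (0xe929>>8)&0x3 = 0x1
opcode:1 @ bit 10 → (0xe929>>10)&0x1 = 0x0
ver:2 @ bit 11 → (0xe929>>11)&0x3 = 0x1
len:1 @ bit 13 → (0xe929>>13)&0x1 = 0x1
cnt:2 @ bit 14 → (0xe929>>14)&0x3 = 0x3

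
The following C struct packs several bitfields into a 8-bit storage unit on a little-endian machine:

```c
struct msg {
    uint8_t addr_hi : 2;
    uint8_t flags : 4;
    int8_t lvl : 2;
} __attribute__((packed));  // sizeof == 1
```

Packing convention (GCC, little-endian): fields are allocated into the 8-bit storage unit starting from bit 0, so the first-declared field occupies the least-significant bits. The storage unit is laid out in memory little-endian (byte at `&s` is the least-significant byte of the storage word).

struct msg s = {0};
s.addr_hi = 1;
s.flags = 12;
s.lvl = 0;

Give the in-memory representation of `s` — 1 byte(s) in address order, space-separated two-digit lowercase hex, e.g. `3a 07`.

31

addr_hi:2 = 1 → 0x1 << 0 → word 0x01
flags:4 = 12 → 0xc << 2 → word 0x31
lvl:2 = 0 → 0x0 << 6 → word 0x31
word = 0x31 → little-endian bytes:
  [0]=0x31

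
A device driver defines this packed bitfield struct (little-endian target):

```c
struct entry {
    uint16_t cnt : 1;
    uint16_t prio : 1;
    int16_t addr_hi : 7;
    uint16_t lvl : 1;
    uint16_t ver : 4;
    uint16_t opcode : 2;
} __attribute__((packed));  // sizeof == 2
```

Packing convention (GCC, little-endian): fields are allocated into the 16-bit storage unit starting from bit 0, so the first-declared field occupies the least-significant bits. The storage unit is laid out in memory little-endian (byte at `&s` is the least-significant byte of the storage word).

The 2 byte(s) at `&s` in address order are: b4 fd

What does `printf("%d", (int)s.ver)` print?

15

[0]=0xb4 [1]=0xfd (little-endian) → word 0xfdb4
cnt [0+:1] = (word>>0) & 0x1 = 0
prio [1+:1] = (word>>1) & 0x1 = 0
addr_hi [2+:7] = (word>>2) & 0x7f = 109
lvl [9+:1] = (word>>9) & 0x1 = 0
ver [10+:4] = (word>>10) & 0xf = 15  ←
opcode [14+:2] = (word>>14) & 0x3 = 3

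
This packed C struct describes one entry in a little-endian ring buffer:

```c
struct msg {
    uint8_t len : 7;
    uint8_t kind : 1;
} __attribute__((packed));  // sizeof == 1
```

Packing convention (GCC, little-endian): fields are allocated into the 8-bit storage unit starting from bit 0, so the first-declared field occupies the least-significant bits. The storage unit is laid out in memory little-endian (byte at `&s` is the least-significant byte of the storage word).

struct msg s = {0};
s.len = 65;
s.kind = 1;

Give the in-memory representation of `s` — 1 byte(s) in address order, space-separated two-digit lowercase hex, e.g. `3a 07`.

len:7 = 65 → 0x41 << 0 → word 0x41
kind:1 = 1 → 0x1 << 7 → word 0xc1
word = 0xc1 → little-endian bytes:
  [0]=0xc1

c1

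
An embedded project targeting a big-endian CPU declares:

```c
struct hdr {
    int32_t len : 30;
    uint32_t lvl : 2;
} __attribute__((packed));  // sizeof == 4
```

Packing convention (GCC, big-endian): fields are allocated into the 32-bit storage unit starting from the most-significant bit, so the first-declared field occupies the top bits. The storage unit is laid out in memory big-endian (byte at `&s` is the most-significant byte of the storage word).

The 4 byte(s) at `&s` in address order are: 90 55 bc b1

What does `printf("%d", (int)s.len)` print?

-468357332

[0]=0x90 [1]=0x55 [2]=0xbc [3]=0xb1 (big-endian) → word 0x9055bcb1
len:30 @ bit 2 → (0x9055bcb1>>2)&0x3fffffff = 0x24156f2c  ←
lvl:2 @ bit 0 → (0x9055bcb1>>0)&0x3 = 0x1
len signed 30b, MSB=1: 605384492 - 1073741824 = -468357332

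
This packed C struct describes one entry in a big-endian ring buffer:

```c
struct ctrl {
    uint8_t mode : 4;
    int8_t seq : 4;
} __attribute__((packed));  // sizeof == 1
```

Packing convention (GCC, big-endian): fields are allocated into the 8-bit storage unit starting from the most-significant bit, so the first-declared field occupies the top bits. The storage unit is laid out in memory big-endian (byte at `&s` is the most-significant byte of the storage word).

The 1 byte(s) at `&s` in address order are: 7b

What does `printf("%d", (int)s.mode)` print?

7

[0]=0x7b (big-endian) → word 0x7b
mode:4 @ bit 4 → (0x7b>>4)&0xf = 0x7  ←
seq:4 @ bit 0 → (0x7b>>0)&0xf = 0xb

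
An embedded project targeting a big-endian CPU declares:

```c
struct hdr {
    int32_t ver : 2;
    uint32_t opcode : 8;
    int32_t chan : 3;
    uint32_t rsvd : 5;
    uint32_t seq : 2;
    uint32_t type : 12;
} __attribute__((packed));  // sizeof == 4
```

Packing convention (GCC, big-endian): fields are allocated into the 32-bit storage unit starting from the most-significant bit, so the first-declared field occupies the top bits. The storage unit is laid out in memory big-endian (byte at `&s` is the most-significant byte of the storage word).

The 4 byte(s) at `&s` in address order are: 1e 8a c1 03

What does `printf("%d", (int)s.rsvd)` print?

[0]=0x1e [1]=0x8a [2]=0xc1 [3]=0x03 (big-endian) → word 0x1e8ac103
ver:2 @ bit 30 → (0x1e8ac103>>30)&0x3 = 0x0
opcode:8 @ bit 22 → (0x1e8ac103>>22)&0xff = 0x7a
chan:3 @ bit 19 → (0x1e8ac103>>19)&0x7 = 0x1
rsvd:5 @ bit 14 → (0x1e8ac103>>14)&0x1f = 0xb  ←
seq:2 @ bit 12 → (0x1e8ac103>>12)&0x3 = 0x0
type:12 @ bit 0 → (0x1e8ac103>>0)&0xfff = 0x103

11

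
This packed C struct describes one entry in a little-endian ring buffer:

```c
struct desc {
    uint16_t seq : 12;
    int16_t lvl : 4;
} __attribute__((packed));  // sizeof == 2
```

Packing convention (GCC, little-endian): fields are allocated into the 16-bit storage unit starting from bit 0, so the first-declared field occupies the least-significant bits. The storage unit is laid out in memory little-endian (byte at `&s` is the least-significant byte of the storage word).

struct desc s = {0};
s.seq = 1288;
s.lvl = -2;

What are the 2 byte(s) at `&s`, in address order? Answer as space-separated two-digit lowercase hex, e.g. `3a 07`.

seq (12b) val=1288 bits=0x508 at bit 0: 0x0508
lvl (4b) val=-2 bits=0xe at bit 12: 0xe508
word = 0xe508 → little-endian bytes:
  [0]=0x08  [1]=0xe5

08 e5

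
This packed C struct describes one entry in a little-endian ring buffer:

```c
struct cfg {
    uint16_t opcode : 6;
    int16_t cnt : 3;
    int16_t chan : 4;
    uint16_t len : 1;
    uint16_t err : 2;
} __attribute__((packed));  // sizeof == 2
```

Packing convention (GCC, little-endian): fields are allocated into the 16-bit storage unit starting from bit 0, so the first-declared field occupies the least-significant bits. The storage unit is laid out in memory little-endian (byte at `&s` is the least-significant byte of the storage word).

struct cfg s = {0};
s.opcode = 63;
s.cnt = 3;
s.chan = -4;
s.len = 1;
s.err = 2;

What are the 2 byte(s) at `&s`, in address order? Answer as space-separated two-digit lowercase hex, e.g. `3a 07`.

ff b8

opcode:6 = 63 → 0x3f << 0 → word 0x003f
cnt:3 = 3 → 0x3 << 6 → word 0x00ff
chan:4 = -4 → 0xc << 9 → word 0x18ff
len:1 = 1 → 0x1 << 13 → word 0x38ff
err:2 = 2 → 0x2 << 14 → word 0xb8ff
word = 0xb8ff → little-endian bytes:
  [0]=0xff  [1]=0xb8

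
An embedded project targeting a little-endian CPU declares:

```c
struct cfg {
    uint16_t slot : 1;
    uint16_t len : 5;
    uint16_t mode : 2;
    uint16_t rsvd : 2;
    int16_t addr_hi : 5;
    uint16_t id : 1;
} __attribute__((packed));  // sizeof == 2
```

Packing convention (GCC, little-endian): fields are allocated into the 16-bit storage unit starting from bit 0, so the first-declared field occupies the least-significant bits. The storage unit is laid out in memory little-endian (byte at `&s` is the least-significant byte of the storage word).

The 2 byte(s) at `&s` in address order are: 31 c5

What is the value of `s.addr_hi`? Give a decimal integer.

[0]=0x31 [1]=0xc5 (little-endian) → word 0xc531
slot [0+:1] = (word>>0) & 0x1 = 1
len [1+:5] = (word>>1) & 0x1f = 24
mode [6+:2] = (word>>6) & 0x3 = 0
rsvd [8+:2] = (word>>8) & 0x3 = 1
addr_hi [10+:5] = (word>>10) & 0x1f = 17  ←
id [15+:1] = (word>>15) & 0x1 = 1
addr_hi signed 5b, MSB=1: 17 - 32 = -15

-15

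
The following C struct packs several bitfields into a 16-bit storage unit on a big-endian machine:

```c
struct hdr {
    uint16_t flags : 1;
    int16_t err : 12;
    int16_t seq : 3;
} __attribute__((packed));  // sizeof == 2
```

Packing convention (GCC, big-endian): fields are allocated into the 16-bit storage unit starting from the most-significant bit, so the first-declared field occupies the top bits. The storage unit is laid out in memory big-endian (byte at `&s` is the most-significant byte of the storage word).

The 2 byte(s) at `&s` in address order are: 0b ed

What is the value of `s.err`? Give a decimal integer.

381

[0]=0x0b [1]=0xed (big-endian) → word 0x0bed
flags [15+:1] = (word>>15) & 0x1 = 0
err [3+:12] = (word>>3) & 0xfff = 381  ←
seq [0+:3] = (word>>0) & 0x7 = 5
err signed 12b, MSB=0: value = 381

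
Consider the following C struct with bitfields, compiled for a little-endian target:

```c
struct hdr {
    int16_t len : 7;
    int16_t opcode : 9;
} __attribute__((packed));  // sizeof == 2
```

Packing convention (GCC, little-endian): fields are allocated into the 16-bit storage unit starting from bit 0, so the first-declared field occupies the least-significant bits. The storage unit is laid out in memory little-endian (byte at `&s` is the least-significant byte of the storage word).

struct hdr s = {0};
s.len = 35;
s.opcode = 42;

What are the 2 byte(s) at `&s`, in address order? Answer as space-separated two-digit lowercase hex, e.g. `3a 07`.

len (7b) val=35 bits=0x23 at bit 0: 0x0023
opcode (9b) val=42 bits=0x2a at bit 7: 0x1523
word = 0x1523 → little-endian bytes:
  [0]=0x23  [1]=0x15

23 15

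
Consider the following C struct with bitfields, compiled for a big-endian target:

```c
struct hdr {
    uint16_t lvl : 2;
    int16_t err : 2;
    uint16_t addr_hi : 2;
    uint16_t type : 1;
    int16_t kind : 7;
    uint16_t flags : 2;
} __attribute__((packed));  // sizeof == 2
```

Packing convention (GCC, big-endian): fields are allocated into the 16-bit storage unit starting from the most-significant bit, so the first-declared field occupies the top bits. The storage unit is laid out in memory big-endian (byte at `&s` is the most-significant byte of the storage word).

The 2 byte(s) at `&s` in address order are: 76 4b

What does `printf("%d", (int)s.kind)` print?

[0]=0x76 [1]=0x4b (big-endian) → word 0x764b
lvl [14+:2] = (word>>14) & 0x3 = 1
err [12+:2] = (word>>12) & 0x3 = 3
addr_hi [10+:2] = (word>>10) & 0x3 = 1
type [9+:1] = (word>>9) & 0x1 = 1
kind [2+:7] = (word>>2) & 0x7f = 18  ←
flags [0+:2] = (word>>0) & 0x3 = 3
kind signed 7b, MSB=0: value = 18

18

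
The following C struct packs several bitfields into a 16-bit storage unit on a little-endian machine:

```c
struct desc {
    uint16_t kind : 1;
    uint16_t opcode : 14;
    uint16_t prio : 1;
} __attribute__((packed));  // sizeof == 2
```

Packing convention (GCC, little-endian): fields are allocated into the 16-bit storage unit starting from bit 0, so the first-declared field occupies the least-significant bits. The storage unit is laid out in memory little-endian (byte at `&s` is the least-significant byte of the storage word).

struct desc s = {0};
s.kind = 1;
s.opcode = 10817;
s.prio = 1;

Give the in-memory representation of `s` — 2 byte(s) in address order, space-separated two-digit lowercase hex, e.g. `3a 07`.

83 d4

[0+:1] kind=1 & 0x1 = 0x1; word=0x0001
[1+:14] opcode=10817 & 0x3fff = 0x2a41; word=0x5483
[15+:1] prio=1 & 0x1 = 0x1; word=0xd483
word = 0xd483 → little-endian bytes:
  [0]=0x83  [1]=0xd4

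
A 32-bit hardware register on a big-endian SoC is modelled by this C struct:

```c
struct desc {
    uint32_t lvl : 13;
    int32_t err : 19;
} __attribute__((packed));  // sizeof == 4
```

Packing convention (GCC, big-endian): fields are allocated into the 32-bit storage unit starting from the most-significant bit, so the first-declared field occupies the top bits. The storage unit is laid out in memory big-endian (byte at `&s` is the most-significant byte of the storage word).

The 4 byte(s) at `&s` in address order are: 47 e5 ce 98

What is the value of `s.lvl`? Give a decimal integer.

2300

[0]=0x47 [1]=0xe5 [2]=0xce [3]=0x98 (big-endian) → word 0x47e5ce98
lvl [19+:13] = (word>>19) & 0x1fff = 2300  ←
err [0+:19] = (word>>0) & 0x7ffff = 380568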